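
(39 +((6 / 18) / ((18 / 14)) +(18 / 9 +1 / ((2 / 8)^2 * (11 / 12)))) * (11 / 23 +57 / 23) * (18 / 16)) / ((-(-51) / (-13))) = -2063581 / 77418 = -26.66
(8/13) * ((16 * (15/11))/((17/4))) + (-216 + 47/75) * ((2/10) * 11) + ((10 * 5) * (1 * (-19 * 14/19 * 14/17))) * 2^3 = -4633267373/911625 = -5082.43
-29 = -29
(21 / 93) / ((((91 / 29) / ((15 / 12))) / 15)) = 2175 / 1612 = 1.35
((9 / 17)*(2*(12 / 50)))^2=11664 / 180625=0.06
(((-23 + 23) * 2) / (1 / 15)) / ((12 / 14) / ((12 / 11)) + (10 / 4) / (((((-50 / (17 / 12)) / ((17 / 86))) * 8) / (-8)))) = 0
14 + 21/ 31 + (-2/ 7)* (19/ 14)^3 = 4157191/ 297724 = 13.96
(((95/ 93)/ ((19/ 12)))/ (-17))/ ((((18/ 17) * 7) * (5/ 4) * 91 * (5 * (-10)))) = 0.00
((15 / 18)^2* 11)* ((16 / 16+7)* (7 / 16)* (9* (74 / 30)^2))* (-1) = -105413 / 72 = -1464.07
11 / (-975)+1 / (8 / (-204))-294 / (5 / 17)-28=-2053567 / 1950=-1053.11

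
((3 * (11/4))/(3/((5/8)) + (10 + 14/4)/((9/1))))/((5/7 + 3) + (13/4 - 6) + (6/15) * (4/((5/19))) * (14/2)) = 2750/91401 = 0.03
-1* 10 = -10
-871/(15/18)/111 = -1742/185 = -9.42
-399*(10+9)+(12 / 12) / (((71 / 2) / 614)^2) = -36707837 / 5041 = -7281.86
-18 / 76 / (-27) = 1 / 114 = 0.01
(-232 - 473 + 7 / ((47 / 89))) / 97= -32512 / 4559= -7.13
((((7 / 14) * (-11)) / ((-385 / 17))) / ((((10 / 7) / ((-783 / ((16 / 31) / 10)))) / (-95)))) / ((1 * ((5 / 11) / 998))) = 43034742531 / 80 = 537934281.64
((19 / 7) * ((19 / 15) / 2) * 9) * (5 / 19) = 57 / 14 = 4.07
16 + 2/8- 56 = -159/4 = -39.75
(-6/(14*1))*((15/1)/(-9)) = 5/7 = 0.71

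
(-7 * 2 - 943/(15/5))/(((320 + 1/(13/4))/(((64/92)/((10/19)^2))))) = -2.57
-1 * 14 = -14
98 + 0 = 98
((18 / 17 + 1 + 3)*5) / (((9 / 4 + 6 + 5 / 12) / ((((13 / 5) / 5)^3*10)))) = 43602 / 10625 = 4.10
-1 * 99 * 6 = -594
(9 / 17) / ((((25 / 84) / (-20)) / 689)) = -2083536 / 85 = -24512.19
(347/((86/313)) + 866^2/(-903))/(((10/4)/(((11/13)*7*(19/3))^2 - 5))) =1665515930116/6867315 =242527.96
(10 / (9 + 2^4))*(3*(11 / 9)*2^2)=5.87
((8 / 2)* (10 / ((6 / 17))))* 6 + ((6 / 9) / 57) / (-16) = 930239 / 1368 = 680.00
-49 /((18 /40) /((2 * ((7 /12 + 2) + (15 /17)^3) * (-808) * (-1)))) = -76334563760 /132651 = -575454.11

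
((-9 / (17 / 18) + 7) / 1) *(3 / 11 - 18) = 8385 / 187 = 44.84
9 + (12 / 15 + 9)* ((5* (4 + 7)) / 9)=68.89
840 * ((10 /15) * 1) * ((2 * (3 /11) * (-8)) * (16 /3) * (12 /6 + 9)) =-143360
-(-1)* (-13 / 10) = -13 / 10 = -1.30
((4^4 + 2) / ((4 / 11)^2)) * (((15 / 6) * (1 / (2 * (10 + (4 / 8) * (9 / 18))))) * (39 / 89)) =3043755 / 29192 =104.27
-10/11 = -0.91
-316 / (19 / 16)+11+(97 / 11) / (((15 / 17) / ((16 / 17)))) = -770267 / 3135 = -245.70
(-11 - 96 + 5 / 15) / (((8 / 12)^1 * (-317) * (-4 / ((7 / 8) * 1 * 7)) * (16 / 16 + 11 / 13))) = -3185 / 7608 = -0.42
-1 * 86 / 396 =-43 / 198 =-0.22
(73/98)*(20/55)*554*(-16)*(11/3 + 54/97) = -1590502976/156849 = -10140.35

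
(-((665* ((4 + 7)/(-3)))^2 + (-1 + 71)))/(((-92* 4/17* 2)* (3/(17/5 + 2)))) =181933507/736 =247192.26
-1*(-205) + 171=376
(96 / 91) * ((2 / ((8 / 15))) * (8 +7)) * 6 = 32400 / 91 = 356.04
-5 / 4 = -1.25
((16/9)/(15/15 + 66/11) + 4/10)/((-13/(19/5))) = -3914/20475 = -0.19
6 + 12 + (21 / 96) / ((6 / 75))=1327 / 64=20.73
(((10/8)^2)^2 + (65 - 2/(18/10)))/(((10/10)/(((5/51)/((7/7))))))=764125/117504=6.50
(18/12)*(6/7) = 9/7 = 1.29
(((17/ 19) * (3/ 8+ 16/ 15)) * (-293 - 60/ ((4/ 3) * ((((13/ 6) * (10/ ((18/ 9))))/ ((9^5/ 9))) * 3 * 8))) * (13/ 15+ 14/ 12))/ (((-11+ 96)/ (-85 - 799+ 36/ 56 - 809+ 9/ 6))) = 74534.02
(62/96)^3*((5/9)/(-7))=-148955/6967296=-0.02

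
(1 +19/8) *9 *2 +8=275/4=68.75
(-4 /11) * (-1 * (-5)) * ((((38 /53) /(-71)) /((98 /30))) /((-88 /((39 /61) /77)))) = -55575 /104793954419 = -0.00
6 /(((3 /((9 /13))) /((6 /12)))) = 9 /13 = 0.69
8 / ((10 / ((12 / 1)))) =48 / 5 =9.60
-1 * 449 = -449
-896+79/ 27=-893.07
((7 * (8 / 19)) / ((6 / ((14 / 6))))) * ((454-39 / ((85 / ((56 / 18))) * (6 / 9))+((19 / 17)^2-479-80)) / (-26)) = 14995372 / 3212235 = 4.67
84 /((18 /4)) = 56 /3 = 18.67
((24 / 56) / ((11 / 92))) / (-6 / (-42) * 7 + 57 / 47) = 3243 / 2002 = 1.62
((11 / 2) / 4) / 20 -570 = -91189 / 160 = -569.93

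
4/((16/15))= 15/4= 3.75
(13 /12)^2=169 /144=1.17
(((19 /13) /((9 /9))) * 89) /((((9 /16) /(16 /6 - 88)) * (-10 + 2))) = 865792 /351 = 2466.64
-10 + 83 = 73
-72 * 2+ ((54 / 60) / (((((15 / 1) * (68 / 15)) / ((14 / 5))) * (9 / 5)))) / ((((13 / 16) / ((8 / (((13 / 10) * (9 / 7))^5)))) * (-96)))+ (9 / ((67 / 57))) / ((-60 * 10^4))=-28048565463399065114161 / 194781468387659400000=-144.00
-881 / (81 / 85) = -74885 / 81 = -924.51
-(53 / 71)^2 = -2809 / 5041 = -0.56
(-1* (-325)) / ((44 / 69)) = 22425 / 44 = 509.66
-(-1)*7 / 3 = 7 / 3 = 2.33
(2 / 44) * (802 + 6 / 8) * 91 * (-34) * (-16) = 19869668 / 11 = 1806333.45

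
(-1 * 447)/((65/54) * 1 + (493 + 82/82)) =-24138/26741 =-0.90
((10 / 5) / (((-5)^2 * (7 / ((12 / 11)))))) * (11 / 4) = 6 / 175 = 0.03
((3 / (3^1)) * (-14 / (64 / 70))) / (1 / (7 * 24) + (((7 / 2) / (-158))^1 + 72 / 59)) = -23980845 / 1885798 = -12.72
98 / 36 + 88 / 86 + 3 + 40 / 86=5581 / 774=7.21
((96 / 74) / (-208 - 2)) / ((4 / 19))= -38 / 1295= -0.03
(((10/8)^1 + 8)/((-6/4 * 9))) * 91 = -3367/54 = -62.35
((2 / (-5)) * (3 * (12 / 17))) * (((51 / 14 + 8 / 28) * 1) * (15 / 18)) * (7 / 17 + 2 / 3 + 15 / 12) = -26125 / 4046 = -6.46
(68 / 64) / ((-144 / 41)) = -697 / 2304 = -0.30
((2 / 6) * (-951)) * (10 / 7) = -3170 / 7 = -452.86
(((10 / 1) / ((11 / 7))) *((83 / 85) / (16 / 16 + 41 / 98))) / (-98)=-1162 / 25993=-0.04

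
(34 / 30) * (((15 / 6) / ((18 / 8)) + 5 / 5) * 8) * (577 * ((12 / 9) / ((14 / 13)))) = 38765168 / 2835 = 13673.78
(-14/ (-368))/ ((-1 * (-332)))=7/ 61088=0.00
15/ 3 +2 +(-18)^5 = -1889561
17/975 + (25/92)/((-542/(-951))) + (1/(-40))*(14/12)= 15073537/32411600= 0.47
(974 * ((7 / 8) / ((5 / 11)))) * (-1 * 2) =-37499 / 10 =-3749.90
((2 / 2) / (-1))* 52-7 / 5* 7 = -309 / 5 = -61.80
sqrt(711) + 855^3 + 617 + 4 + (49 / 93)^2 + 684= 3 *sqrt(79) + 5405864406721 / 8649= 625027706.94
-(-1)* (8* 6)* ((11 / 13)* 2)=1056 / 13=81.23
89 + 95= 184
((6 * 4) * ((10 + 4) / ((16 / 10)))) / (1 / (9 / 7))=270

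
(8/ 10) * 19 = 76/ 5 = 15.20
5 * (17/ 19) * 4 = 340/ 19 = 17.89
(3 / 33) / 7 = 1 / 77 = 0.01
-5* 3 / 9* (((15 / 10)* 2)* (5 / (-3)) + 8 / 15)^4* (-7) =141057847 / 30375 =4643.88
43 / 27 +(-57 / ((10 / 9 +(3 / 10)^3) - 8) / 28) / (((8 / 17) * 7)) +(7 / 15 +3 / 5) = 4492636423 / 1634090220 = 2.75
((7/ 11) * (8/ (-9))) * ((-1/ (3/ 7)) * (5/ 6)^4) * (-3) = -30625/ 16038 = -1.91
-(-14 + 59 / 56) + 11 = 23.95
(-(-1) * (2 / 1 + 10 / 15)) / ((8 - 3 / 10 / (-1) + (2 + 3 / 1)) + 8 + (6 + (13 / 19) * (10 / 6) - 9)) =1520 / 11081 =0.14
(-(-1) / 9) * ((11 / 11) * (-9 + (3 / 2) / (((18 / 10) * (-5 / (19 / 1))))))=-73 / 54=-1.35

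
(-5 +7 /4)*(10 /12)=-2.71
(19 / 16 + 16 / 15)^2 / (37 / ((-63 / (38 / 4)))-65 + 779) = 2048767 / 285635200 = 0.01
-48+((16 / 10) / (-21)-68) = -12188 / 105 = -116.08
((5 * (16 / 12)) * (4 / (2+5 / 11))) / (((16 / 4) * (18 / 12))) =440 / 243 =1.81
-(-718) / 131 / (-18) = -359 / 1179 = -0.30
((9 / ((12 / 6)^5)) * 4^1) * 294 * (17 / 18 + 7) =21021 / 8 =2627.62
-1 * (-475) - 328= 147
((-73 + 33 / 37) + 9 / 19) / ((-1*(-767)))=-50359 / 539201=-0.09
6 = 6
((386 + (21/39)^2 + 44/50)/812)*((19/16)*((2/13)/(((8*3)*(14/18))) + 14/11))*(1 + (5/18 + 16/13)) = 93573472558441/51429541363200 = 1.82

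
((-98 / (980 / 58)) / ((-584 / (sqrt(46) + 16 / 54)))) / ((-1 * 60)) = -29 * sqrt(46) / 175200 - 29 / 591300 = -0.00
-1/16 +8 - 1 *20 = -193/16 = -12.06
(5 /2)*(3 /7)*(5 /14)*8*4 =600 /49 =12.24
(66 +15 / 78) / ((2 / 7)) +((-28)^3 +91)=-1124725 / 52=-21629.33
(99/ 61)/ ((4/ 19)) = 1881/ 244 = 7.71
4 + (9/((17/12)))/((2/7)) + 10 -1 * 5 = 531/17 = 31.24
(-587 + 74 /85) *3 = -149463 /85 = -1758.39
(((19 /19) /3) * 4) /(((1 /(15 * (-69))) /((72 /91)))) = -99360 /91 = -1091.87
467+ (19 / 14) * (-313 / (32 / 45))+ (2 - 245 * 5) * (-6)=3229025 / 448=7207.65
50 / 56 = 25 / 28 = 0.89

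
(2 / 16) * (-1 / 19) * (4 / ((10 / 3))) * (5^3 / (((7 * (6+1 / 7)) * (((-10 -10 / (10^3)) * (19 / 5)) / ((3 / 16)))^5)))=556182861328125 / 8327610357283535738420768768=0.00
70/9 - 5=2.78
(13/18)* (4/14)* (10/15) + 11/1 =2105/189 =11.14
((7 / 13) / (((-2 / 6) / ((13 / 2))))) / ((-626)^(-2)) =-4114698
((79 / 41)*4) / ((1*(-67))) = -316 / 2747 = -0.12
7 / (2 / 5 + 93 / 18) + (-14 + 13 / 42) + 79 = 66.57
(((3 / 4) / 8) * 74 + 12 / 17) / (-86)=-2079 / 23392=-0.09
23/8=2.88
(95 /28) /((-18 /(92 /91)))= -0.19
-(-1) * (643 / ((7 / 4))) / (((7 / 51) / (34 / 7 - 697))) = -635528340 / 343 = -1852852.30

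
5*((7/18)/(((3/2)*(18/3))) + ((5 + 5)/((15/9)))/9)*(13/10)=1495/324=4.61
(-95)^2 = 9025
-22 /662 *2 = -22 /331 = -0.07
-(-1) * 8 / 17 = 8 / 17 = 0.47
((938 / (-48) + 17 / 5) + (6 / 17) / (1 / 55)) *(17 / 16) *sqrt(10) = 6671 *sqrt(10) / 1920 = 10.99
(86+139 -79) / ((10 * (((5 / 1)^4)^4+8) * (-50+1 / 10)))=-146 / 76141357425867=-0.00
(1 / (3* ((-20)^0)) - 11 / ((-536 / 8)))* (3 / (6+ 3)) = 100 / 603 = 0.17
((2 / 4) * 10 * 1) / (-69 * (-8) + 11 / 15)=0.01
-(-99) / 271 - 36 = -9657 / 271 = -35.63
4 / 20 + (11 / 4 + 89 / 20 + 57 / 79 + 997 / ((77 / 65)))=25844991 / 30415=849.74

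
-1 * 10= -10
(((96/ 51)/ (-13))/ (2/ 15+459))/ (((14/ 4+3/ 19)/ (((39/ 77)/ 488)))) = -6840/ 76438888757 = -0.00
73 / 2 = 36.50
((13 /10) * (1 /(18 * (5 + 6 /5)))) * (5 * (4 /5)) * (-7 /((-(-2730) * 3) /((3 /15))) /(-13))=1 /1632150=0.00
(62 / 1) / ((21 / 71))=209.62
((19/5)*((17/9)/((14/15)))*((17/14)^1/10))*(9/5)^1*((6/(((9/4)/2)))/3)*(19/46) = 104329/84525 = 1.23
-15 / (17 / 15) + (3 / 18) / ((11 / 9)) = -4899 / 374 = -13.10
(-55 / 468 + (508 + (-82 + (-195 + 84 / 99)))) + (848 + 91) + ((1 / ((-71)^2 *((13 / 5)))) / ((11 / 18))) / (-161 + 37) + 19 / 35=1171.27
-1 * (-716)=716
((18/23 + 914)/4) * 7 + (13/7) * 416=382124/161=2373.44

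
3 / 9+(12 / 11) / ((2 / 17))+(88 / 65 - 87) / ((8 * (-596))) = 98428351 / 10227360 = 9.62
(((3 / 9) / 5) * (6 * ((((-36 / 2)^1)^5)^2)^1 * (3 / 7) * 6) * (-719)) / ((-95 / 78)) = 7208601948126978048 / 3325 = 2168000585902850.54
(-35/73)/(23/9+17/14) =-882/6935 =-0.13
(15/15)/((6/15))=5/2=2.50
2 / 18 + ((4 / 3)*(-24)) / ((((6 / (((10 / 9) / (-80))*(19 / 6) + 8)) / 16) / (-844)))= 46413257 / 81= 573003.17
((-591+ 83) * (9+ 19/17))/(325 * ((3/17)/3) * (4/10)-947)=87376/15969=5.47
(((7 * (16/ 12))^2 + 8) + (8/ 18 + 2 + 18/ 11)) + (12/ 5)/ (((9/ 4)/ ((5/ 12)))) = 1096/ 11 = 99.64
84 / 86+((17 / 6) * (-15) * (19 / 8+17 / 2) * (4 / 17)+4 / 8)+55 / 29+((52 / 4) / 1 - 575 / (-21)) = -6808175 / 104748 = -65.00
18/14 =9/7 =1.29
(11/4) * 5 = 55/4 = 13.75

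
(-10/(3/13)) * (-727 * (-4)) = -378040/3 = -126013.33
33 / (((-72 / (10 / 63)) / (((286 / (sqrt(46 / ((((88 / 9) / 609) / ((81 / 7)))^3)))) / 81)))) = -692120 * sqrt(22011) / 52457121631089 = -0.00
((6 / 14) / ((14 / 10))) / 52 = 15 / 2548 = 0.01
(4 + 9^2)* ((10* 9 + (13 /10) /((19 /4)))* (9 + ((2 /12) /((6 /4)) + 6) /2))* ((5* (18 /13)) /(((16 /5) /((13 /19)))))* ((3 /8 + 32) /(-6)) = -1600380425 /2166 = -738864.46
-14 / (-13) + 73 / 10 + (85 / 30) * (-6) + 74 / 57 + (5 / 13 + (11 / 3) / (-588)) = -15133123 / 2178540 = -6.95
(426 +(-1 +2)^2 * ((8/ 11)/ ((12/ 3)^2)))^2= 87853129/ 484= 181514.73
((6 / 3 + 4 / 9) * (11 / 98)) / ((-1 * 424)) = -121 / 186984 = -0.00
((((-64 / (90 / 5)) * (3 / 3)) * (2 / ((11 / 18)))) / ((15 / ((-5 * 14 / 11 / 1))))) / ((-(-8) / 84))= 6272 / 121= 51.83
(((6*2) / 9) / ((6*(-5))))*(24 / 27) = -16 / 405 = -0.04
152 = 152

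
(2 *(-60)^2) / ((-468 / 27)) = -5400 / 13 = -415.38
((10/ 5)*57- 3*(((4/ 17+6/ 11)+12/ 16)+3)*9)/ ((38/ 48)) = -10.52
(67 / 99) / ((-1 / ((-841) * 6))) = 112694 / 33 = 3414.97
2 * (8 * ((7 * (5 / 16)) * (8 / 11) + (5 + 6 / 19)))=23096 / 209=110.51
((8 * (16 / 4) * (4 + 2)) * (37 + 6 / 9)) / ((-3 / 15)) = -36160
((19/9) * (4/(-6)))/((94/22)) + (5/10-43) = -108701/2538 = -42.83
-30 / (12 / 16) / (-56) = 5 / 7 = 0.71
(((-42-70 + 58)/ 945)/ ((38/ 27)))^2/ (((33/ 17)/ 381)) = 1573911/ 4864475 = 0.32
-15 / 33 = -5 / 11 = -0.45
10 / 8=5 / 4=1.25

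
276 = 276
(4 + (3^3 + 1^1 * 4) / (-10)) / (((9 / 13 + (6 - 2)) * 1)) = 117 / 610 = 0.19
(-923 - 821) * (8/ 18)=-6976/ 9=-775.11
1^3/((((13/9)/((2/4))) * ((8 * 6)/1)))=3/416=0.01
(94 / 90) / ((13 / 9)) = 47 / 65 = 0.72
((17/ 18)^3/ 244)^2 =24137569/ 2024951768064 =0.00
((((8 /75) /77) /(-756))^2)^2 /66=8 /46834847540466239731640625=0.00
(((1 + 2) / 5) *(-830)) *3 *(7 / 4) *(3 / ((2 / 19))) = -298053 / 4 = -74513.25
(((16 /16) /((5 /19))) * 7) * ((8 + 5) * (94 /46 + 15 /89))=7828912 /10235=764.92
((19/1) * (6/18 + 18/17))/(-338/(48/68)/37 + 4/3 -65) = -99826/289119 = -0.35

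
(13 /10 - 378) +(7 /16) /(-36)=-1084931 /2880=-376.71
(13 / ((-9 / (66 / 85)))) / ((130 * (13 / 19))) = -209 / 16575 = -0.01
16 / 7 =2.29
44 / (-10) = -22 / 5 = -4.40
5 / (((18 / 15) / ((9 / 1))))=75 / 2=37.50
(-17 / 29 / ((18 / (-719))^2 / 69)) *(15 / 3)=-1010658755 / 3132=-322687.98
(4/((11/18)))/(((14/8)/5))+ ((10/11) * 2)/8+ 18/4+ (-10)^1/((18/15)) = 317/21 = 15.10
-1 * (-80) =80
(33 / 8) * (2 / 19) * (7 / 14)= 33 / 152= 0.22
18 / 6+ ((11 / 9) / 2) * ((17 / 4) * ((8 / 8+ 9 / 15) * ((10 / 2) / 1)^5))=116902 / 9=12989.11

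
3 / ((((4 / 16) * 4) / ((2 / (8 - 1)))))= 6 / 7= 0.86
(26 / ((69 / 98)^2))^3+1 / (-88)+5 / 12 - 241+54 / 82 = 56081569356700045849 / 389368732396248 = 144032.03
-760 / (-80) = 19 / 2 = 9.50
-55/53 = -1.04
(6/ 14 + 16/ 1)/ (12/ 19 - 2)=-2185/ 182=-12.01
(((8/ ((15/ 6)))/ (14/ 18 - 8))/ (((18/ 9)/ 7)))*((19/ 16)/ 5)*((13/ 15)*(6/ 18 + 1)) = -266/ 625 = -0.43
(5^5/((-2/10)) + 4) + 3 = -15618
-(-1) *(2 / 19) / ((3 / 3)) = 2 / 19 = 0.11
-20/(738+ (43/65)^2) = -0.03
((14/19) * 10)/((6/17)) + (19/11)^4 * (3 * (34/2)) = 396265937/834537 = 474.83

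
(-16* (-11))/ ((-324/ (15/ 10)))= -22/ 27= -0.81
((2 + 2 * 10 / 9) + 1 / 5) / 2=199 / 90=2.21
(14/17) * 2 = 28/17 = 1.65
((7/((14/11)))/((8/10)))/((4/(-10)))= -275/16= -17.19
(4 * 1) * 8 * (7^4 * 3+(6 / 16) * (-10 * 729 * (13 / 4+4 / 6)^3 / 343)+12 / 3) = 590783941 / 2744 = 215300.27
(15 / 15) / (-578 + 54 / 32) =-16 / 9221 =-0.00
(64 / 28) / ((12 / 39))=52 / 7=7.43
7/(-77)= -1/11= -0.09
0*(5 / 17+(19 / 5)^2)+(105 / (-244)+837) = 204123 / 244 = 836.57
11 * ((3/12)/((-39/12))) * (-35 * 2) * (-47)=-36190/13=-2783.85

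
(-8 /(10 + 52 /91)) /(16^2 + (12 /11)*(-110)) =-7 /1258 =-0.01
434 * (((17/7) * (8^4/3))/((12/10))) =10792960/9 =1199217.78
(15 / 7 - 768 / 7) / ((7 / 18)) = -13554 / 49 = -276.61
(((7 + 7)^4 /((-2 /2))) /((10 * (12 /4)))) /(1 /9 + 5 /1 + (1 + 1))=-7203 /40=-180.08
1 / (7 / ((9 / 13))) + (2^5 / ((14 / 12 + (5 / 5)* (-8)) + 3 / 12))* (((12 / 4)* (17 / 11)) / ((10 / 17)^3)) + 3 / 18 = -110.46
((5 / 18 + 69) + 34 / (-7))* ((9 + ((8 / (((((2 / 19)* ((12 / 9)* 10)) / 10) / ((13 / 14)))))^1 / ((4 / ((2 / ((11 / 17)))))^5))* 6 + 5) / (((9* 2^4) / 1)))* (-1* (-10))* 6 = 148597839737495 / 54546041088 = 2724.26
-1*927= -927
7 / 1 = 7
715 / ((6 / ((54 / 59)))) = 6435 / 59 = 109.07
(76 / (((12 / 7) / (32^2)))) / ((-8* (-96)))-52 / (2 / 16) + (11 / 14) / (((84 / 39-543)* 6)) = -632340445 / 1771812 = -356.89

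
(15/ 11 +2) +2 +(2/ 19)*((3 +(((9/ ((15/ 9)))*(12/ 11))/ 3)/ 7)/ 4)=79733/ 14630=5.45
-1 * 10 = -10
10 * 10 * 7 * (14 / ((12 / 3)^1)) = 2450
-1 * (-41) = 41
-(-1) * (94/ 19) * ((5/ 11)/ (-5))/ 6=-47/ 627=-0.07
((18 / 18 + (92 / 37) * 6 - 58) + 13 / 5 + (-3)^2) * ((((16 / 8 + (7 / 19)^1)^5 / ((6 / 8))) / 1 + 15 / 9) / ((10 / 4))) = -1231.82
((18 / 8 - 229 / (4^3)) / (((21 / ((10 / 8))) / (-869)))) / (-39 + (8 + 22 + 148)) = 369325 / 747264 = 0.49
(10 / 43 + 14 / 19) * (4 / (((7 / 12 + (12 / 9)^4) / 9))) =9237888 / 991021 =9.32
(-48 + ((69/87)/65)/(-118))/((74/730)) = -779396399/1645982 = -473.51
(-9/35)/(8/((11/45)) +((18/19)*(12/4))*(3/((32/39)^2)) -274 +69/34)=16372224/14426213935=0.00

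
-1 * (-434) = 434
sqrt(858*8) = 4*sqrt(429) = 82.85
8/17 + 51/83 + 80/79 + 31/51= 904754/334407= 2.71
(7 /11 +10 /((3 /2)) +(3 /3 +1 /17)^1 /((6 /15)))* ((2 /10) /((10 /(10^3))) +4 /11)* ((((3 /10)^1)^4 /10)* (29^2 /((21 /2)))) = 84500316 /6428125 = 13.15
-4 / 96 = -0.04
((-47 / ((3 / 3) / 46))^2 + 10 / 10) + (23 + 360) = 4674628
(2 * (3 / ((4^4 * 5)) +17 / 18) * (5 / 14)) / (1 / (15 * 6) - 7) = -54535 / 563584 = -0.10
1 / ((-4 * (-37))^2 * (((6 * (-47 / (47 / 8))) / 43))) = -43 / 1051392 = -0.00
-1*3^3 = -27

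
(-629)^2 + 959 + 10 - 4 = 396606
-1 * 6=-6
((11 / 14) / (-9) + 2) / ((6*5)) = 0.06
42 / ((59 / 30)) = 1260 / 59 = 21.36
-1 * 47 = -47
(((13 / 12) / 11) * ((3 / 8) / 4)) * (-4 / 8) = -13 / 2816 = -0.00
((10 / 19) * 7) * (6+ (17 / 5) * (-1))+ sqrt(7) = sqrt(7)+ 182 / 19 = 12.22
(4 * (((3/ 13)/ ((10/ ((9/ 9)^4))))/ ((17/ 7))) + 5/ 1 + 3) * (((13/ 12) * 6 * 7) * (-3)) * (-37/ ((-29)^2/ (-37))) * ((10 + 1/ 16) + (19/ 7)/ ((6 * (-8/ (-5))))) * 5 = -5283284501/ 57188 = -92384.50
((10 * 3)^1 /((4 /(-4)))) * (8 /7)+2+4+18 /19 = -3636 /133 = -27.34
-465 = -465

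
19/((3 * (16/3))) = 19/16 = 1.19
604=604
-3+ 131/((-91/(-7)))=92/13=7.08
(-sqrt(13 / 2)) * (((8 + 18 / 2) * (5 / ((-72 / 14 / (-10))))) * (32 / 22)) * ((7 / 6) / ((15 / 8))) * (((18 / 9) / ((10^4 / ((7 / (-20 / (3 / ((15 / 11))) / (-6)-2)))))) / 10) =0.11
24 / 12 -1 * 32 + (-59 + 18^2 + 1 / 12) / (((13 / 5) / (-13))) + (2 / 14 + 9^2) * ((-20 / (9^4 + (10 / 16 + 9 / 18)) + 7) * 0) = -16265 / 12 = -1355.42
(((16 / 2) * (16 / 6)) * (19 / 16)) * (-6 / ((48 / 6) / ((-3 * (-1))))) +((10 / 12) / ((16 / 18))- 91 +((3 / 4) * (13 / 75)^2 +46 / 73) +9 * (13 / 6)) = -277932527 / 2190000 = -126.91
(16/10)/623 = 8/3115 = 0.00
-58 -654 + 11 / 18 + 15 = -12535 / 18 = -696.39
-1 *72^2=-5184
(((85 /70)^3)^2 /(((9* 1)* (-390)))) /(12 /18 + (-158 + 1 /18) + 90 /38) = 458613811 /77786921110080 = 0.00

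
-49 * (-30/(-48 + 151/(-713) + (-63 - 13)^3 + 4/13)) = -13625430/4069312567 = -0.00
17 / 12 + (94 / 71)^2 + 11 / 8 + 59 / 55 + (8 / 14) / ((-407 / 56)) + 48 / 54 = 4747387891 / 738607320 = 6.43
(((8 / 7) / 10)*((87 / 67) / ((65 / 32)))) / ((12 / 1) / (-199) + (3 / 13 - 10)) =-2216064 / 298155025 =-0.01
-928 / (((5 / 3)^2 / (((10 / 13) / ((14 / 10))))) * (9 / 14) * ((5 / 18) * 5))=-66816 / 325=-205.59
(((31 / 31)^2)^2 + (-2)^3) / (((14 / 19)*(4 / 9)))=-171 / 8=-21.38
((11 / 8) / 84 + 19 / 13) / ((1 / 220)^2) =39055775 / 546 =71530.72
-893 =-893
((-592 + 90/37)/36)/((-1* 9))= 10907/5994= 1.82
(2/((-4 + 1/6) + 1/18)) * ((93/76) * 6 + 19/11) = -2007/418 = -4.80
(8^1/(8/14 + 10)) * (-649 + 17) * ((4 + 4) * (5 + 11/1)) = -2265088/37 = -61218.59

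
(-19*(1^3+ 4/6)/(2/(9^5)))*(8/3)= -2493180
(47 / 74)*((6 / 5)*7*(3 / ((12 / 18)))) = 8883 / 370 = 24.01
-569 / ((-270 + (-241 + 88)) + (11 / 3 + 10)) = 1.39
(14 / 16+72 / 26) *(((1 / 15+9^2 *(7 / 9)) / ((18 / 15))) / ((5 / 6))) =179267 / 780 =229.83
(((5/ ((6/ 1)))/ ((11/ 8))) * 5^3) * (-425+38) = -322500/ 11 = -29318.18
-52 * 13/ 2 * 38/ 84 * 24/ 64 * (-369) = 1184859/ 56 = 21158.20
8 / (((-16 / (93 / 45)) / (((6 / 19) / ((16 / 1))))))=-31 / 1520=-0.02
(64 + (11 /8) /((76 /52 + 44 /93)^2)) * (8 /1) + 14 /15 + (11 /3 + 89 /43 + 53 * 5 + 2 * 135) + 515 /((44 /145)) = 142521009831421 /51754912660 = 2753.77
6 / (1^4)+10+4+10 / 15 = 62 / 3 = 20.67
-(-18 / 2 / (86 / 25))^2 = -50625 / 7396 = -6.84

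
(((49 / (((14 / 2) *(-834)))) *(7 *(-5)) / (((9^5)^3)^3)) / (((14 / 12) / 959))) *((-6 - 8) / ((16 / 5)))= -1174775 / 9705495487713536217591233997178120802126091288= -0.00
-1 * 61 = -61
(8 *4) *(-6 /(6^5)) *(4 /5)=-8 /405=-0.02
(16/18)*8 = 64/9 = 7.11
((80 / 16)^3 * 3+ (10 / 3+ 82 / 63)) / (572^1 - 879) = -23917 / 19341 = -1.24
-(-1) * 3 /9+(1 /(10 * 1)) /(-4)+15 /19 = 2503 /2280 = 1.10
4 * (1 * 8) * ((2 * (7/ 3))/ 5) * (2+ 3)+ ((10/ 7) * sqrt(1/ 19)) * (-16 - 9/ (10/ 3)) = 448/ 3 - 187 * sqrt(19)/ 133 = 143.20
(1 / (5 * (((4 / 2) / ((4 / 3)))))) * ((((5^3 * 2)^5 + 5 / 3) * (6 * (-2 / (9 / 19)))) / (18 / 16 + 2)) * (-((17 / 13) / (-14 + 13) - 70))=-73387500000125248 / 975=-75269230769359.23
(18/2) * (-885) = -7965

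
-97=-97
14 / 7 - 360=-358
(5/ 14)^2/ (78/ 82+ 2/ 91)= 13325/ 101668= 0.13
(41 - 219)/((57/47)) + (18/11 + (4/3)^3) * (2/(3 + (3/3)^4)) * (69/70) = -544727/3762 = -144.80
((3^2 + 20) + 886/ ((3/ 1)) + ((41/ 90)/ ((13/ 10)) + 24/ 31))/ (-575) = -1180436/ 2085525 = -0.57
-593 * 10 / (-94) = 2965 / 47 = 63.09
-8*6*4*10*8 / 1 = -15360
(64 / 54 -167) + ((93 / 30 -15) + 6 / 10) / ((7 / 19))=-371359 / 1890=-196.49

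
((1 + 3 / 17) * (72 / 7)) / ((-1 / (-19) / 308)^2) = 7044871680 / 17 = 414404216.47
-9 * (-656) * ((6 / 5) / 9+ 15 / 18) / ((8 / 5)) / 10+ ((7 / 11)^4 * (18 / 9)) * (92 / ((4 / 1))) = 364.24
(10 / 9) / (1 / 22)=220 / 9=24.44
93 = 93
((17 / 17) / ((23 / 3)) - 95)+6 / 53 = -115508 / 1219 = -94.76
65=65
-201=-201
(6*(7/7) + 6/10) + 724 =3653/5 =730.60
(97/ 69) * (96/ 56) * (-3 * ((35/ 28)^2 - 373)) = 247059/ 92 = 2685.42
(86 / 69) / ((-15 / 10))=-172 / 207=-0.83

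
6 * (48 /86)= 144 /43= 3.35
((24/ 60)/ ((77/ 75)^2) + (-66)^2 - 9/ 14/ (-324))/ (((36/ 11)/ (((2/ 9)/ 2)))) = 1859686975/ 12573792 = 147.90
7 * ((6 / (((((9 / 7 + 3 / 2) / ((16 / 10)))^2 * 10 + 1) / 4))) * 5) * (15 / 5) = 15805440 / 196397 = 80.48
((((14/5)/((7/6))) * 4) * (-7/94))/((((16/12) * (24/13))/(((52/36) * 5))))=-1183/564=-2.10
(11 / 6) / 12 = 11 / 72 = 0.15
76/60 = 19/15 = 1.27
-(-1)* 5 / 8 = 5 / 8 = 0.62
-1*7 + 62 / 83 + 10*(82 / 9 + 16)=182909 / 747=244.86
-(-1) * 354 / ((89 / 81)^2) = 2322594 / 7921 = 293.22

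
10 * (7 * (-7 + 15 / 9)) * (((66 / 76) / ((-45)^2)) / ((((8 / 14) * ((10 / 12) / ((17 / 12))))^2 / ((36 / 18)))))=-1090397 / 384750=-2.83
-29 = -29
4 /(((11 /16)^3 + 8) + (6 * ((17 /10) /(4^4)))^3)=8388608000 /17458820651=0.48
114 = 114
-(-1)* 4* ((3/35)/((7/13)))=156/245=0.64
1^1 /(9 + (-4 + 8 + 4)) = 1 /17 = 0.06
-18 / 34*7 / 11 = -63 / 187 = -0.34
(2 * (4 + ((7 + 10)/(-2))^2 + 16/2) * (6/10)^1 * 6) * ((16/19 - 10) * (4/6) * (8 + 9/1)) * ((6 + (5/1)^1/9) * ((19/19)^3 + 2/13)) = -117627828/247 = -476226.02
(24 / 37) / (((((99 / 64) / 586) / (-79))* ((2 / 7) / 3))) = -82958848 / 407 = -203830.09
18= 18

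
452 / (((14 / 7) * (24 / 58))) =3277 / 6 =546.17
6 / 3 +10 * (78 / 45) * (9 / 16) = 47 / 4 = 11.75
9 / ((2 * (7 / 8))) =36 / 7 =5.14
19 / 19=1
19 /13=1.46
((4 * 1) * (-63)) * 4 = -1008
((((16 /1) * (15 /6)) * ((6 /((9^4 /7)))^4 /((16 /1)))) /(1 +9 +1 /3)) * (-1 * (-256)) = 24586240 /236393522034597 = 0.00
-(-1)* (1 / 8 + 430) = 3441 / 8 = 430.12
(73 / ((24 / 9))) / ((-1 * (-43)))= 219 / 344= 0.64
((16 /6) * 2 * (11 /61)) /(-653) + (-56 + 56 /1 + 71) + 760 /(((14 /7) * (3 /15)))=1971.00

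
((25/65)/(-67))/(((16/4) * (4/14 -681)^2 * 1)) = -49/15821000780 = -0.00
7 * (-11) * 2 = -154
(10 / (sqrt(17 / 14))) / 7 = 1.30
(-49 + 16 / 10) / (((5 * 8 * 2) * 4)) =-237 / 1600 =-0.15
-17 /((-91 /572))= 748 /7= 106.86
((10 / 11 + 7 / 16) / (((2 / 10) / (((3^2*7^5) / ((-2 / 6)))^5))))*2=-22802799651449275281338483519565 / 88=-259122723311923582742482800000.00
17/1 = 17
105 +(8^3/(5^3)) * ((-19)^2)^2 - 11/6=400423487/750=533897.98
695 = 695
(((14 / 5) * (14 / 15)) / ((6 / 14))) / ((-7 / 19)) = -3724 / 225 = -16.55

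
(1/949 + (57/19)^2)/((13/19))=162298/12337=13.16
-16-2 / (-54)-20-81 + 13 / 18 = -6277 / 54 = -116.24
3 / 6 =1 / 2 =0.50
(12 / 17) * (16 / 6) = 32 / 17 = 1.88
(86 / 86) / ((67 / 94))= 94 / 67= 1.40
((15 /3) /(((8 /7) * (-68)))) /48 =-35 /26112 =-0.00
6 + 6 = 12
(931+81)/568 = 1.78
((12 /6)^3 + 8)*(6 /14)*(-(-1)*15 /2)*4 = 1440 /7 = 205.71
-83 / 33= -2.52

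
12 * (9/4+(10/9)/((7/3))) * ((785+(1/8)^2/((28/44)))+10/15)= 241816901/9408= 25703.33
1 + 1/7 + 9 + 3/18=433/42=10.31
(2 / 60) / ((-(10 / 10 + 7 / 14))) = -0.02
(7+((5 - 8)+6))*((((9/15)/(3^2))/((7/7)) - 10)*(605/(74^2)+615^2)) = -308602945045/8214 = -37570360.97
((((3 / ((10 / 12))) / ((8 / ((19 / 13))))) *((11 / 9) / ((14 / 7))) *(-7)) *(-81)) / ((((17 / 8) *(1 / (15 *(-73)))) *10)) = -25952157 / 2210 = -11743.06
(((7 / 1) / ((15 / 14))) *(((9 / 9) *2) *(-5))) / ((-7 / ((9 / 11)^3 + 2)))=94948 / 3993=23.78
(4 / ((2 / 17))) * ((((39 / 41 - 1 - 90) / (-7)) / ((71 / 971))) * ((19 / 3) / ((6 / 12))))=65235664 / 861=75767.32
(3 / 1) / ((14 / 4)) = 6 / 7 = 0.86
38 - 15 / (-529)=20117 / 529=38.03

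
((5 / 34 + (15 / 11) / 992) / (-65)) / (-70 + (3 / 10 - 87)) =27535 / 1889450992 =0.00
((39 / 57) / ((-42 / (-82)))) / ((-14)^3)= -533 / 1094856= -0.00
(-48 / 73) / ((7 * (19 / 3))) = -144 / 9709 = -0.01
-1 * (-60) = 60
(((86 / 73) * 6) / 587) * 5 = 2580 / 42851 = 0.06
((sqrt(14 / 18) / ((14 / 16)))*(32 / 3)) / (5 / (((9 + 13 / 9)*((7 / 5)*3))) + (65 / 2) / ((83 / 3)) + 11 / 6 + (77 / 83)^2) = 165776896*sqrt(7) / 162479271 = 2.70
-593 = -593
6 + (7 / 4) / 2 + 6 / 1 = 103 / 8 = 12.88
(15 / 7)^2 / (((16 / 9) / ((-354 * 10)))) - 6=-1793301 / 196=-9149.49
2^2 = 4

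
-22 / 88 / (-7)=1 / 28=0.04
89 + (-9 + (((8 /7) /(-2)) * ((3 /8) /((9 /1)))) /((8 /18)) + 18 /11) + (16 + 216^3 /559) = 6241462785 /344344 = 18125.66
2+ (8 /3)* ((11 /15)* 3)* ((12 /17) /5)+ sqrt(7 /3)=sqrt(21) /3+ 1202 /425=4.36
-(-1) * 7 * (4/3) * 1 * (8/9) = 224/27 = 8.30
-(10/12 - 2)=7/6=1.17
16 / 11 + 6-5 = 27 / 11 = 2.45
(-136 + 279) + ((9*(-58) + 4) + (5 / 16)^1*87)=-5565 / 16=-347.81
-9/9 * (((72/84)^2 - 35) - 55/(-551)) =922434/26999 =34.17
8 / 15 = 0.53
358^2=128164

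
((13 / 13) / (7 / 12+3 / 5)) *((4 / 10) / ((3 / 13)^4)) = 228488 / 1917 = 119.19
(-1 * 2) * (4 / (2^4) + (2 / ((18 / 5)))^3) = -0.84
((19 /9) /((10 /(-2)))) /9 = -19 /405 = -0.05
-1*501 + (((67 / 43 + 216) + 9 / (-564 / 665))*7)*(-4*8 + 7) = -296817209 / 8084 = -36716.63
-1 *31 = -31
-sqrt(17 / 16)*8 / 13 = -2*sqrt(17) / 13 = -0.63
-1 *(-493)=493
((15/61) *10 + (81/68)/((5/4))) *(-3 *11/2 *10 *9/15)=-1751409/5185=-337.78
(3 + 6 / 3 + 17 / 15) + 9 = 227 / 15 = 15.13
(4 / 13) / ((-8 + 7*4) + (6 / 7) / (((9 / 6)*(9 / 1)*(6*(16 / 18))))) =336 / 21853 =0.02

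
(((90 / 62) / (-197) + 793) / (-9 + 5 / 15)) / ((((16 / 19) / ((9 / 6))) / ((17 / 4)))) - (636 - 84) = -12648469017 / 10162048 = -1244.68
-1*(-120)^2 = -14400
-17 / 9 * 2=-34 / 9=-3.78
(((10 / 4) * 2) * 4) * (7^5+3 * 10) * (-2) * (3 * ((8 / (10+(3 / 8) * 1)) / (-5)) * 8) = 206893056 / 83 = 2492687.42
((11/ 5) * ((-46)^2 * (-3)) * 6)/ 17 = -418968/ 85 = -4929.04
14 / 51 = 0.27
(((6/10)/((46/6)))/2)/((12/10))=3/92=0.03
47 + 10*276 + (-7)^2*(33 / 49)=2840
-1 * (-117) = 117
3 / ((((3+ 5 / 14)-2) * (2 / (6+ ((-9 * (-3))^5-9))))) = 301326984 / 19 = 15859314.95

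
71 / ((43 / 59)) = 4189 / 43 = 97.42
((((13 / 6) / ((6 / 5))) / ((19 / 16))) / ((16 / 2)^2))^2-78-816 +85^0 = -6684722303 / 7485696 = -893.00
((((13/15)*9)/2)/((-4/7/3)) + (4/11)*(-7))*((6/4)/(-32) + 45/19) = -28594167/535040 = -53.44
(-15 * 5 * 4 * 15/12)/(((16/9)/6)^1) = -10125/8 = -1265.62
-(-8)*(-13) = -104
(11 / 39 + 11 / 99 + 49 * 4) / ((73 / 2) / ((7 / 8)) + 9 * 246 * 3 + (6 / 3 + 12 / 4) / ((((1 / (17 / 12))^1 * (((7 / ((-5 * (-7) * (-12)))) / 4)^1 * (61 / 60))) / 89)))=-4905803 / 3550485159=-0.00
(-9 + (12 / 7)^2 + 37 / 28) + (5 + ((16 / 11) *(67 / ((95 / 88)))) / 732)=1306859 / 3407460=0.38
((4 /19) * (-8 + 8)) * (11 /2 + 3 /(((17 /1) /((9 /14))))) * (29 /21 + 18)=0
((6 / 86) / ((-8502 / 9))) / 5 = -0.00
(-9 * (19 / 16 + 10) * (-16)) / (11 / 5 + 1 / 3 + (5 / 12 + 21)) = 32220 / 479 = 67.27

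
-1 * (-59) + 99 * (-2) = -139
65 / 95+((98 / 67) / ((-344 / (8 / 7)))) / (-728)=1947575 / 2846428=0.68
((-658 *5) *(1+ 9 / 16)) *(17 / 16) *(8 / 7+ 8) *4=-199750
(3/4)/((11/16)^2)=192/121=1.59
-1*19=-19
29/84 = 0.35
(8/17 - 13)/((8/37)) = -7881/136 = -57.95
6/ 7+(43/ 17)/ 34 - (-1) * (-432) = -1744103/ 4046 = -431.07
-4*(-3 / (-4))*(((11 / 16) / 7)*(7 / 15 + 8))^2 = -1951609 / 940800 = -2.07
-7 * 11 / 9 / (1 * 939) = -77 / 8451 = -0.01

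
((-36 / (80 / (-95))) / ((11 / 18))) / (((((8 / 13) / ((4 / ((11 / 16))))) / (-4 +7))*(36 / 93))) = 5125.76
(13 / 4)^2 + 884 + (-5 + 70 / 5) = 14457 / 16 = 903.56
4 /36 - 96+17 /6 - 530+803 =3239 /18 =179.94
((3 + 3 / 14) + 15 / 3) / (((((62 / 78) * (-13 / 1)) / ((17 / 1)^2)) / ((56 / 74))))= -199410 / 1147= -173.85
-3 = -3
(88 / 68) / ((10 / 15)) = 33 / 17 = 1.94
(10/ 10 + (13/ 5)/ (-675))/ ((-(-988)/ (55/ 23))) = 18491/ 7669350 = 0.00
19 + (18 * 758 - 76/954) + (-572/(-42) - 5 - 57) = 45458947/3339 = 13614.54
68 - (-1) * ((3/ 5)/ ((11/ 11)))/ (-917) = 311777/ 4585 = 68.00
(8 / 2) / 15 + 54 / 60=7 / 6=1.17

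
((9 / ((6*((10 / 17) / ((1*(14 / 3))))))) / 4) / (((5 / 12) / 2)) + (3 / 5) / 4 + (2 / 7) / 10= 10121 / 700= 14.46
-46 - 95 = -141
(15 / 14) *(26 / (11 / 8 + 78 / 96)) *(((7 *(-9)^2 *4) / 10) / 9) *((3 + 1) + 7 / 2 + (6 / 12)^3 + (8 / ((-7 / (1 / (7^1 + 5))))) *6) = 110916 / 49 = 2263.59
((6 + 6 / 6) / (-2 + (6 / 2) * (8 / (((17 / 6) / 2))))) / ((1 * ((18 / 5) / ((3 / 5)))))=119 / 1524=0.08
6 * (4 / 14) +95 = 677 / 7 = 96.71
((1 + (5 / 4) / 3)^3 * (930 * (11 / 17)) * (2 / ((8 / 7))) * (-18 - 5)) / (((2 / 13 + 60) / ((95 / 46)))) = -250575325 / 105984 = -2364.28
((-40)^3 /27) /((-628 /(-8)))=-128000 /4239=-30.20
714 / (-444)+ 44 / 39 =-1385 / 2886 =-0.48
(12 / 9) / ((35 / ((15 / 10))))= 2 / 35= 0.06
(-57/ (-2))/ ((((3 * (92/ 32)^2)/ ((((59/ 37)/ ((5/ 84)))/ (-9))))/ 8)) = -8035328/ 293595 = -27.37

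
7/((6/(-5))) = -35/6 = -5.83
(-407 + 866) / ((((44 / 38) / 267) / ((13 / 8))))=30270591 / 176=171991.99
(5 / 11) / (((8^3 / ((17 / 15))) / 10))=85 / 8448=0.01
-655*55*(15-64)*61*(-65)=-6999117125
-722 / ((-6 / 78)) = 9386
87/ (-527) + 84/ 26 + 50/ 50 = 27854/ 6851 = 4.07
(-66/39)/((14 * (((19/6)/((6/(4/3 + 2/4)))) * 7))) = -0.02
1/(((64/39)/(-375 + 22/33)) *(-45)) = 14599/2880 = 5.07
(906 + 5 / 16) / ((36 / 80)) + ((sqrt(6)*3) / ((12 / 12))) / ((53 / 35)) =105*sqrt(6) / 53 + 72505 / 36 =2018.88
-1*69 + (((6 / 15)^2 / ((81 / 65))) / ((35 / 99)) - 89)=-248278 / 1575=-157.64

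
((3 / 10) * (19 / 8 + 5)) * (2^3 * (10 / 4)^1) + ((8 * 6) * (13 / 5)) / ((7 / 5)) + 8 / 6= 11317 / 84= 134.73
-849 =-849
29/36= 0.81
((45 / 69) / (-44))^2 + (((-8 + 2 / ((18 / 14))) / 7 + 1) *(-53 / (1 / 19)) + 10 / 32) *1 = -2568194015 / 32260536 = -79.61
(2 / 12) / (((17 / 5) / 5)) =25 / 102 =0.25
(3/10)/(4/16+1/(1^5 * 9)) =0.83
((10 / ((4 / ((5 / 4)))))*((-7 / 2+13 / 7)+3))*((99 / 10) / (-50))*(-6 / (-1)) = -5643 / 1120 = -5.04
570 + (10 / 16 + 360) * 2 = 1291.25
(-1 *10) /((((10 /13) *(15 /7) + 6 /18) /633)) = -1728090 /541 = -3194.25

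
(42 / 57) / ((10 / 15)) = 21 / 19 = 1.11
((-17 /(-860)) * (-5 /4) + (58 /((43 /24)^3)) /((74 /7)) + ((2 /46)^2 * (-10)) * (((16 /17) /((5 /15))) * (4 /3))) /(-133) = -51886600789 /8042392560848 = -0.01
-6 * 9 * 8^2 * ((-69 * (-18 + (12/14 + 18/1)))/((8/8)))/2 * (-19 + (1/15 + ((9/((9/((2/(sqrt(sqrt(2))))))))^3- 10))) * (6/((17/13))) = -1153211904/85 + 223202304 * 2^(1/4)/119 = -11336663.01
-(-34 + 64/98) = 1634/49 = 33.35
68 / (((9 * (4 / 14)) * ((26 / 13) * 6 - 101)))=-238 / 801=-0.30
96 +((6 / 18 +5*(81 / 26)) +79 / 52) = 17695 / 156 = 113.43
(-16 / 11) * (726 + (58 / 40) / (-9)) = -522604 / 495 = -1055.77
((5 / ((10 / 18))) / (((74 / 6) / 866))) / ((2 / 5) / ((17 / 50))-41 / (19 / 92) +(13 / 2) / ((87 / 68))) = -328528791 / 99954797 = -3.29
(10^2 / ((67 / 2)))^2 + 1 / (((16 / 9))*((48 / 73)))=11223091 / 1149184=9.77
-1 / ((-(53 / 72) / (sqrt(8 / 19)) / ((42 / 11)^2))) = 254016 * sqrt(38) / 121847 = 12.85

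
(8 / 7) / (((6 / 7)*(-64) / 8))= -1 / 6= -0.17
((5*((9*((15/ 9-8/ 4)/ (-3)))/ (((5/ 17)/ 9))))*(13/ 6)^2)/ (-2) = -2873/ 8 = -359.12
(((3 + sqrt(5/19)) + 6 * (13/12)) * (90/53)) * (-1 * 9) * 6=-46170/53 - 4860 * sqrt(95)/1007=-918.17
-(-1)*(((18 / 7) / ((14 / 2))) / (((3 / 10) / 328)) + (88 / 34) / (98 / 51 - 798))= 401.63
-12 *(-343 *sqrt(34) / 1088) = 1029 *sqrt(34) / 272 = 22.06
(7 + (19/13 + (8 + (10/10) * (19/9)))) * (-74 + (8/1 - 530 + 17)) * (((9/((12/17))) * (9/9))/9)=-7129613/468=-15234.22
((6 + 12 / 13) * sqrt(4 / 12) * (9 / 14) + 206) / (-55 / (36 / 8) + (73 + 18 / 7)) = 1215 * sqrt(3) / 51883 + 12978 / 3991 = 3.29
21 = 21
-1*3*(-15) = 45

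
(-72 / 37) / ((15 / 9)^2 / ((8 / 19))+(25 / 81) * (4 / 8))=-46656 / 161875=-0.29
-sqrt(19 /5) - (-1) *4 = 4 - sqrt(95) /5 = 2.05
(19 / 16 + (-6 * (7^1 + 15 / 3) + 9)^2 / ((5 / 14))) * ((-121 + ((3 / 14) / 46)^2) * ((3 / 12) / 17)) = -2624723907241 / 132715520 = -19777.07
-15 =-15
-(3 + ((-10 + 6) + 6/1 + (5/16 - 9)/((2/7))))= 813/32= 25.41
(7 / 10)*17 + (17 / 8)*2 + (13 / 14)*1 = 2391 / 140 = 17.08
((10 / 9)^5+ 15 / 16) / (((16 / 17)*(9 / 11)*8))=464832445 / 1088391168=0.43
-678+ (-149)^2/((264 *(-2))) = -380185/528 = -720.05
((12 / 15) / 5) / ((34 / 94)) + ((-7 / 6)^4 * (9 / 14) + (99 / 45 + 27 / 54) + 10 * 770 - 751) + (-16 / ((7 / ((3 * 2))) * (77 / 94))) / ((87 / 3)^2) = 385796234321101 / 55483797600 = 6953.31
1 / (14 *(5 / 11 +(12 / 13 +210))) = 143 / 423178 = 0.00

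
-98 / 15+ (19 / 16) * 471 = 132667 / 240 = 552.78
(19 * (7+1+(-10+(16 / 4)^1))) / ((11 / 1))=38 / 11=3.45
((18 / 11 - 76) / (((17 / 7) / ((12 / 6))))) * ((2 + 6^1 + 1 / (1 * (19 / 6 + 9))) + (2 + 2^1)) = -10100664 / 13651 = -739.92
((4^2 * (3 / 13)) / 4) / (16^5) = 3 / 3407872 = 0.00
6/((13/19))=114/13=8.77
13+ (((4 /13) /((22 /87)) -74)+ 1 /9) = -76798 /1287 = -59.67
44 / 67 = 0.66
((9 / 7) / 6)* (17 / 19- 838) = -47715 / 266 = -179.38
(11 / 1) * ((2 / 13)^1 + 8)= 89.69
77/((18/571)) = 43967/18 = 2442.61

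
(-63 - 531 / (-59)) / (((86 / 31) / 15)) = -12555 / 43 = -291.98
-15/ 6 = -5/ 2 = -2.50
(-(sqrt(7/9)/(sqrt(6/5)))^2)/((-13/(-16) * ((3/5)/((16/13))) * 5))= -4480/13689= -0.33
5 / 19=0.26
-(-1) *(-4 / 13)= -4 / 13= -0.31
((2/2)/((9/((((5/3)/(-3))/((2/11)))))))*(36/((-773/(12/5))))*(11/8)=121/2319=0.05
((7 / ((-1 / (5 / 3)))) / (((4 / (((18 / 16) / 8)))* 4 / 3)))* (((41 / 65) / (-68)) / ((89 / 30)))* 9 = 348705 / 40282112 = 0.01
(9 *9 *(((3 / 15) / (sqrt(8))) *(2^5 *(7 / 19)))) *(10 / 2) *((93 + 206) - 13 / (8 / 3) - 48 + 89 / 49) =7872633 *sqrt(2) / 133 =83711.16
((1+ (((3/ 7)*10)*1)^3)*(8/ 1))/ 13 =218744/ 4459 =49.06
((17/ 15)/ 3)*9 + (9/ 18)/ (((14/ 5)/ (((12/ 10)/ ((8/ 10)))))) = 1027/ 280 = 3.67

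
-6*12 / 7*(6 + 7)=-936 / 7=-133.71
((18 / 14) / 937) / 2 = 9 / 13118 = 0.00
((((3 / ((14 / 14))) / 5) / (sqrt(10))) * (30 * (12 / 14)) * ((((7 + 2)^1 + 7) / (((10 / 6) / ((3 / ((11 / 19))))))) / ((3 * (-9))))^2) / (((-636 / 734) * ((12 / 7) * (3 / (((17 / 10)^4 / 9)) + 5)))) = -708188590528 * sqrt(10) / 1653604074375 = -1.35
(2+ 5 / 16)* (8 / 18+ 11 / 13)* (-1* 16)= -5587 / 117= -47.75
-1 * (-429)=429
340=340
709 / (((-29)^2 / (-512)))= -363008 / 841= -431.64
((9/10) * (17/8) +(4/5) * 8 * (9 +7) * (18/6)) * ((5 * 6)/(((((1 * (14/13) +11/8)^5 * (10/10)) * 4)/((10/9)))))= 6268043671552/215640781875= 29.07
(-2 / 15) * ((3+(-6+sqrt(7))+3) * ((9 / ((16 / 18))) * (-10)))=27 * sqrt(7) / 2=35.72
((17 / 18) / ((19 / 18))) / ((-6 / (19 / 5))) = -17 / 30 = -0.57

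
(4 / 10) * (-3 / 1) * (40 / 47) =-48 / 47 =-1.02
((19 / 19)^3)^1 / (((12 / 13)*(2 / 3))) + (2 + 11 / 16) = 69 / 16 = 4.31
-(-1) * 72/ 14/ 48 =3/ 28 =0.11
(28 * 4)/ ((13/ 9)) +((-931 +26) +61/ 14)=-149805/ 182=-823.10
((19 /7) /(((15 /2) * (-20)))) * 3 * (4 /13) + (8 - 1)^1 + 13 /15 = 53576 /6825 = 7.85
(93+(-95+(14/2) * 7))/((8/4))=47/2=23.50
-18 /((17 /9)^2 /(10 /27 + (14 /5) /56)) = -6129 /2890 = -2.12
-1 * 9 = -9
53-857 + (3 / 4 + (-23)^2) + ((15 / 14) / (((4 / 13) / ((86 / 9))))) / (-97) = -559346 / 2037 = -274.59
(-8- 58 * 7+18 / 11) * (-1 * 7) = 31752 / 11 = 2886.55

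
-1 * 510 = -510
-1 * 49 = -49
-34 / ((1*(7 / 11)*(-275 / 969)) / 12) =395352 / 175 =2259.15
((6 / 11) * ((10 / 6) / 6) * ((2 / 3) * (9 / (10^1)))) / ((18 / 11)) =1 / 18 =0.06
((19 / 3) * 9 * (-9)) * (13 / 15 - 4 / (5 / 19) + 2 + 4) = 4275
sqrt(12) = 2 * sqrt(3) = 3.46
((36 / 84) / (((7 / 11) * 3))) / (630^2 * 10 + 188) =11 / 194490212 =0.00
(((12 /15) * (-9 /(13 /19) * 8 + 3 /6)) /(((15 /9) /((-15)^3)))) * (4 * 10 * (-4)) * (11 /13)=-3881908800 /169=-22969874.56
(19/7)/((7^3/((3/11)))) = 57/26411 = 0.00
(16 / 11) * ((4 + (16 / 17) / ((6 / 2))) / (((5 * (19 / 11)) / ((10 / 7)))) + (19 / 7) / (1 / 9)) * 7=2728624 / 10659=255.99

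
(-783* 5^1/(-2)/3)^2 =1703025/4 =425756.25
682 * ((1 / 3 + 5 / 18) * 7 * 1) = 26257 / 9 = 2917.44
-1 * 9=-9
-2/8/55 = -1/220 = -0.00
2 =2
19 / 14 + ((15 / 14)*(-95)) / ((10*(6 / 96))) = -323 / 2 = -161.50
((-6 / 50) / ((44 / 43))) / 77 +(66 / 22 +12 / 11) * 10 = 3464871 / 84700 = 40.91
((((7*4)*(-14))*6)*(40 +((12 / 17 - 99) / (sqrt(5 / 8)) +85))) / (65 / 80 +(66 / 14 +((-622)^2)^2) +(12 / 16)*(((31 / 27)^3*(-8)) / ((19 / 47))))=-4104771552000 / 2089792663016140721 +109745172214272*sqrt(10) / 177632376356371961285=-0.00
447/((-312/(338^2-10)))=-8510433/52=-163662.17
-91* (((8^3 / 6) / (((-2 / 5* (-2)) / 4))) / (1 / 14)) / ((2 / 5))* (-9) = 12230400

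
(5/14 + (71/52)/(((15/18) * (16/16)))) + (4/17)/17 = 264232/131495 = 2.01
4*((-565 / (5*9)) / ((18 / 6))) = -452 / 27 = -16.74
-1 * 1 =-1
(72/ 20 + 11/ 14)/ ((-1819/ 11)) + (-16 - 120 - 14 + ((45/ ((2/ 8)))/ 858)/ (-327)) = -297757817099/ 1984692710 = -150.03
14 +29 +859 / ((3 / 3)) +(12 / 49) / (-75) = 1104946 / 1225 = 902.00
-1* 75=-75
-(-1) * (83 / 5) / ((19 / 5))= 83 / 19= 4.37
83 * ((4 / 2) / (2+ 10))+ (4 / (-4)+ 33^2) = 6611 / 6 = 1101.83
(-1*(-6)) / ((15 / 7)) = 14 / 5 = 2.80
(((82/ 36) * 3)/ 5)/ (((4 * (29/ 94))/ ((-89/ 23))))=-171503/ 40020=-4.29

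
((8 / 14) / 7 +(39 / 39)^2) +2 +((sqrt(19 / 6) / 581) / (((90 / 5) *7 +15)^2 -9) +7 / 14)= sqrt(114) / 69273792 +351 / 98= 3.58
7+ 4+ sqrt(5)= sqrt(5)+ 11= 13.24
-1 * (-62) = 62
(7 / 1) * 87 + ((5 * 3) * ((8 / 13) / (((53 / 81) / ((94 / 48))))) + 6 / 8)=1756611 / 2756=637.38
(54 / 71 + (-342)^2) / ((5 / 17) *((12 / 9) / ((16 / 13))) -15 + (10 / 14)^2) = -8253.71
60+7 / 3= 187 / 3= 62.33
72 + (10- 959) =-877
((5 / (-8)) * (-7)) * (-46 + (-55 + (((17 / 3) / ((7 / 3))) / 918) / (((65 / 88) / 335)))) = -1226045 / 2808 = -436.63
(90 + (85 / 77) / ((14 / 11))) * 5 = 44525 / 98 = 454.34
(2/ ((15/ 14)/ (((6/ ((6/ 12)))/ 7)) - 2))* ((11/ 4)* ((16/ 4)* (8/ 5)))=-128/ 5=-25.60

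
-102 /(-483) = 34 /161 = 0.21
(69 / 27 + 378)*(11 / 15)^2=16577 / 81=204.65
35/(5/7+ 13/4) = 980/111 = 8.83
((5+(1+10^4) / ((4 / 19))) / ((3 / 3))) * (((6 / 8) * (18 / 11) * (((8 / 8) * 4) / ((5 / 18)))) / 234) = 5131053 / 1430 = 3588.15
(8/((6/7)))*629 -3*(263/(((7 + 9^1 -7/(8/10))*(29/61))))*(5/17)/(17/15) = 4237262888/729147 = 5811.26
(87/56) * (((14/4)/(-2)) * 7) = -609/32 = -19.03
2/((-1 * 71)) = -2/71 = -0.03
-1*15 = -15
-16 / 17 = -0.94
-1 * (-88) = 88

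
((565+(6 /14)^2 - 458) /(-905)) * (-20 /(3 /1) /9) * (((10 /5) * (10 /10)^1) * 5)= 210080 /239463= 0.88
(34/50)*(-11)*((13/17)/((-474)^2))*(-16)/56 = 143/19659150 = 0.00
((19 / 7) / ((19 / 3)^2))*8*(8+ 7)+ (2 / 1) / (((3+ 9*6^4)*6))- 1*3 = 23835814 / 4655133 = 5.12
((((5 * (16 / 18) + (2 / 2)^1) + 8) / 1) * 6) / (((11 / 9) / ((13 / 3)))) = 286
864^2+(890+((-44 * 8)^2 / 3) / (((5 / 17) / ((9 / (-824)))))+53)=384141197 / 515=745905.24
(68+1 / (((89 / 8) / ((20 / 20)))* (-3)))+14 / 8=74461 / 1068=69.72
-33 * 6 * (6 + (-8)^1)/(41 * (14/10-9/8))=1440/41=35.12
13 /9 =1.44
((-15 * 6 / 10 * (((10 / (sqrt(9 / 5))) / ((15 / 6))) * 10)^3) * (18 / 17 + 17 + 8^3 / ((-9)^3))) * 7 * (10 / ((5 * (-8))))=120455440000 * sqrt(5) / 37179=7244588.40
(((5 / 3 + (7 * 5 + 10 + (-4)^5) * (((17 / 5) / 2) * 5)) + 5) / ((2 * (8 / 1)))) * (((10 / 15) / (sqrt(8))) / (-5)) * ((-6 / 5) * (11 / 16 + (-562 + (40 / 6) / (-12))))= 16517.45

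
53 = 53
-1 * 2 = -2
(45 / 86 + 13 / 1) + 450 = 39863 / 86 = 463.52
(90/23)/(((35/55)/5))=4950/161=30.75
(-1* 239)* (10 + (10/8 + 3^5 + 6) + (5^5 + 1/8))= -6472837/8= -809104.62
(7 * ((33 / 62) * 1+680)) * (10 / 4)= 1476755 / 124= 11909.31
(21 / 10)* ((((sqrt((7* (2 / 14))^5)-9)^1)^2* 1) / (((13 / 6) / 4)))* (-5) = -16128 / 13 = -1240.62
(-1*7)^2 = 49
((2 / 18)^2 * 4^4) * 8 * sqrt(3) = 2048 * sqrt(3) / 81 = 43.79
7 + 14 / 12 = 49 / 6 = 8.17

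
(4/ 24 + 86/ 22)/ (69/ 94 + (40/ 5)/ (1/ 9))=0.06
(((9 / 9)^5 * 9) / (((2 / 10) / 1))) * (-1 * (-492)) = 22140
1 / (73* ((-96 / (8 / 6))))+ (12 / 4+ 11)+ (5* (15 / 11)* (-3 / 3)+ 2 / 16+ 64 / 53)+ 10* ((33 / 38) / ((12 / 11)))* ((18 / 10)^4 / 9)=64768114979 / 3638794500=17.80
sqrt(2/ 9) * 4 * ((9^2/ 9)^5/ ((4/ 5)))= 98415 * sqrt(2)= 139179.83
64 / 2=32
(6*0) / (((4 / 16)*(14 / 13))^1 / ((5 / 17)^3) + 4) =0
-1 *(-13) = 13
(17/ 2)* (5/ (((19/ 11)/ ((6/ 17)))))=165/ 19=8.68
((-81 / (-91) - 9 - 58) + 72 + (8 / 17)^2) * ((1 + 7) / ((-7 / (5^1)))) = -6429120 / 184093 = -34.92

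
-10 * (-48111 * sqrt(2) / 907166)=240555 * sqrt(2) / 453583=0.75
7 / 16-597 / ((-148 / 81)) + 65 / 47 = 9141769 / 27824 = 328.56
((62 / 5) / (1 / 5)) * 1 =62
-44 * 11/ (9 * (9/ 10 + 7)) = -4840/ 711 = -6.81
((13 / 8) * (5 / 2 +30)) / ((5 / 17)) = 2873 / 16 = 179.56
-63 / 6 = -21 / 2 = -10.50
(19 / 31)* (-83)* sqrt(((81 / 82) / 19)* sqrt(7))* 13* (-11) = 2697.98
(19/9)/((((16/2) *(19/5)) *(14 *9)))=5/9072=0.00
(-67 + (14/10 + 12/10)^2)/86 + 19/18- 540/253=-8710637/4895550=-1.78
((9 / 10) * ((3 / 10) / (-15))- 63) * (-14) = 882.25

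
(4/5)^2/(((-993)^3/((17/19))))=-272/465094662075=-0.00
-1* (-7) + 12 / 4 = 10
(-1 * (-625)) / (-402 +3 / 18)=-1.56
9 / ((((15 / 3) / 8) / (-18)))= -1296 / 5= -259.20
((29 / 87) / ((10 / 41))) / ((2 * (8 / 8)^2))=41 / 60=0.68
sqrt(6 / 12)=sqrt(2) / 2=0.71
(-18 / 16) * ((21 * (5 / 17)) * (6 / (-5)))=567 / 68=8.34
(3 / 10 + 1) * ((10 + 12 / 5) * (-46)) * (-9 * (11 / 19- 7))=-20354724 / 475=-42852.05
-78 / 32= -39 / 16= -2.44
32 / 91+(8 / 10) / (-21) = 428 / 1365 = 0.31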